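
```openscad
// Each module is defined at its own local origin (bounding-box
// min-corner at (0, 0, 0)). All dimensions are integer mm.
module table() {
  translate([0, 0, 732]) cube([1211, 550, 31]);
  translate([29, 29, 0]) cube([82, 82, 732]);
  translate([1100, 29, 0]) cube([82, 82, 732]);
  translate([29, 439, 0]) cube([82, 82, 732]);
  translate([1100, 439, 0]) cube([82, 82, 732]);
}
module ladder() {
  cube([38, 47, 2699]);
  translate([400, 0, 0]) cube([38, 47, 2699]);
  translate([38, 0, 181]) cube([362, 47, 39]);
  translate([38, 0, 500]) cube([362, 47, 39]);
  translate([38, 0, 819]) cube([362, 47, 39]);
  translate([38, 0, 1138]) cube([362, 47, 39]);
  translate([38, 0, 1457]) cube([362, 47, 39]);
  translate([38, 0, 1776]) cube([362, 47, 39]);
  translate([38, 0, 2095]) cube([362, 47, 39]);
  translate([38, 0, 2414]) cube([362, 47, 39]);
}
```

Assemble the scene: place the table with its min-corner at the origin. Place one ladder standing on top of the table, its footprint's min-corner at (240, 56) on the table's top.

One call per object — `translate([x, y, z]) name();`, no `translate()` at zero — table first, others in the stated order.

table();
translate([240, 56, 763]) ladder();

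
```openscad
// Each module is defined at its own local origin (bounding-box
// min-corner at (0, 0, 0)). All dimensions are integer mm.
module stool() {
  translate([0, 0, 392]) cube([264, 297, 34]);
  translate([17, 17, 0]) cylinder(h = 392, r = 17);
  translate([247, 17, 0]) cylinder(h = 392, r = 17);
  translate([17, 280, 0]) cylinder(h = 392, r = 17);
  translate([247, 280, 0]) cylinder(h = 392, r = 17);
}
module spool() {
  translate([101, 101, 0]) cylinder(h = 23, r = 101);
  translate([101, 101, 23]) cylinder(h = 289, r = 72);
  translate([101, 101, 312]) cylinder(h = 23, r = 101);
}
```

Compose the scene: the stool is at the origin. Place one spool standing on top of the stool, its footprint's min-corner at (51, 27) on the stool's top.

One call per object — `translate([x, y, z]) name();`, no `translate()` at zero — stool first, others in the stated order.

stool();
translate([51, 27, 426]) spool();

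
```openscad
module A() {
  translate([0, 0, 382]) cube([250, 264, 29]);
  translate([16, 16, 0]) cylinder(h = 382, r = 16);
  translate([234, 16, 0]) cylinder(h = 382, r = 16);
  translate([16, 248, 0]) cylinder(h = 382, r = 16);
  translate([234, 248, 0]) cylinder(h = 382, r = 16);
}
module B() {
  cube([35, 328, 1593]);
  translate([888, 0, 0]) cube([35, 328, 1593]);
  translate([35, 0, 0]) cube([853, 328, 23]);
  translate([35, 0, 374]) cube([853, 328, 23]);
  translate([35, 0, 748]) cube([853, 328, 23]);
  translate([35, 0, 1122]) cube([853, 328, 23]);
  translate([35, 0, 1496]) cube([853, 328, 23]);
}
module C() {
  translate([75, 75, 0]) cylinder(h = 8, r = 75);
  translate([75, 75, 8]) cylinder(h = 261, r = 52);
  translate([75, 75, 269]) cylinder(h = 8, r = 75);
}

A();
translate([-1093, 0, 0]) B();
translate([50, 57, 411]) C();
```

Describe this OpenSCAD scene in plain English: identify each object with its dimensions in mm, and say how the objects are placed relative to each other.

A is a four-legged stool. The seat is a 250×264×29 mm slab whose top surface is at z = 411 mm; four round legs, each 32 mm in diameter, run from the floor (z = 0) to the underside of the seat, each leg's axis is inset half a diameter from the nearest pair of seat edges (so the leg's bounding box is flush with the corner).

B is a bookshelf 923 mm wide overall, 328 mm deep and 1593 mm tall. The two sides are 35 mm thick vertical panels. 5 horizontal shelves of 23 mm thickness span between the inner faces of the sides; the lowest shelf sits on the floor and shelves are stacked with a clear vertical gap of 351 mm between each pair.

C is a spool: two coaxial disc flanges of radius 75 mm and thickness 8 mm, joined by a core cylinder of radius 52 mm and height 261 mm. The lower flange rests on z = 0 and the three cylinders share a vertical axis.

The bookshelf is on the floor beside the stool on its −x side. The spool is on top of the stool, centred.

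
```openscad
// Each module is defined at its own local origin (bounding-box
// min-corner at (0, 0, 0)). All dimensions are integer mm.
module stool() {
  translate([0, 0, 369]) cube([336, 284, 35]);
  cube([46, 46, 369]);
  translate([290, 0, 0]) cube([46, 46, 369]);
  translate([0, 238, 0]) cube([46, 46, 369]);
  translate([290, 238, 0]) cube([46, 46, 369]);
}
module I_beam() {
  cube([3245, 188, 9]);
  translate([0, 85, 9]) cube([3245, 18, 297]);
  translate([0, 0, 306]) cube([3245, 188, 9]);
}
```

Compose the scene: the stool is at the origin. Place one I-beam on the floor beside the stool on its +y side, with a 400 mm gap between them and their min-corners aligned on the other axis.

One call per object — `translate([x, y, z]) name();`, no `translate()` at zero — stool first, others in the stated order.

stool();
translate([0, 684, 0]) I_beam();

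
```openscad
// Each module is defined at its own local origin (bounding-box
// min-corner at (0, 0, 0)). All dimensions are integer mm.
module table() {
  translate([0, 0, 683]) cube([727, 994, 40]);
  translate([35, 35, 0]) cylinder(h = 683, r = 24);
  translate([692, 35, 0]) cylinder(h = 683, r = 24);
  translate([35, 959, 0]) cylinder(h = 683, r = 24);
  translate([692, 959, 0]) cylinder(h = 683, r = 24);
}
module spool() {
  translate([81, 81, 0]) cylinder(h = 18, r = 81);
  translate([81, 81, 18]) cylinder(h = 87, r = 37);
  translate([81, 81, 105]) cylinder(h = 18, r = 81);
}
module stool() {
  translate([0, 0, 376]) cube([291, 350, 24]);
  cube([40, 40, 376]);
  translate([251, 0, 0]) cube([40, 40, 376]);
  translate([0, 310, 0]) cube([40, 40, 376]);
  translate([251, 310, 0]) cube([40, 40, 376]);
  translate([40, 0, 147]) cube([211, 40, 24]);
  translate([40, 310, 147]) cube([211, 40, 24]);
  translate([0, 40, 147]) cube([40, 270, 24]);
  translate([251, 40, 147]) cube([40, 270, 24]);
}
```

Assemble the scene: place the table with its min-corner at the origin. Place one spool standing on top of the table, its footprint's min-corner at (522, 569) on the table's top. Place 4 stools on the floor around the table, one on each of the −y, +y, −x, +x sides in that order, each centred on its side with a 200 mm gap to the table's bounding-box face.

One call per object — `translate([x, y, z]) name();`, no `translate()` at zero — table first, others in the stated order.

table();
translate([522, 569, 723]) spool();
translate([218, -550, 0]) stool();
translate([218, 1194, 0]) stool();
translate([-491, 322, 0]) stool();
translate([927, 322, 0]) stool();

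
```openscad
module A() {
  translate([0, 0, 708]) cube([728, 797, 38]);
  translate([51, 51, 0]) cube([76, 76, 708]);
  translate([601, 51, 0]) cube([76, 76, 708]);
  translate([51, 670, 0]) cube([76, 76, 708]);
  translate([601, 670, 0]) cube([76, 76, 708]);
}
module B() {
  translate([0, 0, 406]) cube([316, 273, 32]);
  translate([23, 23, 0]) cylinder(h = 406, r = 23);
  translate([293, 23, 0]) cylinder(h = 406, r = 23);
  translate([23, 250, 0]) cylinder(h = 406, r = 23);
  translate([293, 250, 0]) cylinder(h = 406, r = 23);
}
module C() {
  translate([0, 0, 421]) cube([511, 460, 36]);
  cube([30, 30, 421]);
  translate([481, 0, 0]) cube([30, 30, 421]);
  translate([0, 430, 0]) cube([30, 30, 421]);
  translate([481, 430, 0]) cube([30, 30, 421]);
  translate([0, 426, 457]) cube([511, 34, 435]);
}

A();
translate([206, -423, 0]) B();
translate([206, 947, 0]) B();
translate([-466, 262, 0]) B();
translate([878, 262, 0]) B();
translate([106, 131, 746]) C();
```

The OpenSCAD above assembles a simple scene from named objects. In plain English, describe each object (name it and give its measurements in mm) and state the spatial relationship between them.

A is a rectangular dining table. The top is 728×797×38 mm with its upper surface at z = 746 mm. It stands on four 76×76 mm square legs, each inset 51 mm from the nearest pair of top edges, running from the floor to the underside of the top.

B is a four-legged stool. The seat is a 316×273×32 mm slab whose top surface is at z = 438 mm; four round legs, each 46 mm in diameter, run from the floor (z = 0) to the underside of the seat, each leg's axis is inset half a diameter from the nearest pair of seat edges (so the leg's bounding box is flush with the corner).

C is a chair. The seat is a 511×460×36 mm slab with its top at z = 457 mm, on four 30×30 mm corner legs (flush with the seat edges, standing on z = 0). A flat backrest 34 mm thick, 435 mm tall, spans the full seat width and rises from the seat top along its +y edge, rear face flush with the rear of the seat.

Four stools sit around the table at the −y, +y, −x, +x sides. The chair is on top of the table.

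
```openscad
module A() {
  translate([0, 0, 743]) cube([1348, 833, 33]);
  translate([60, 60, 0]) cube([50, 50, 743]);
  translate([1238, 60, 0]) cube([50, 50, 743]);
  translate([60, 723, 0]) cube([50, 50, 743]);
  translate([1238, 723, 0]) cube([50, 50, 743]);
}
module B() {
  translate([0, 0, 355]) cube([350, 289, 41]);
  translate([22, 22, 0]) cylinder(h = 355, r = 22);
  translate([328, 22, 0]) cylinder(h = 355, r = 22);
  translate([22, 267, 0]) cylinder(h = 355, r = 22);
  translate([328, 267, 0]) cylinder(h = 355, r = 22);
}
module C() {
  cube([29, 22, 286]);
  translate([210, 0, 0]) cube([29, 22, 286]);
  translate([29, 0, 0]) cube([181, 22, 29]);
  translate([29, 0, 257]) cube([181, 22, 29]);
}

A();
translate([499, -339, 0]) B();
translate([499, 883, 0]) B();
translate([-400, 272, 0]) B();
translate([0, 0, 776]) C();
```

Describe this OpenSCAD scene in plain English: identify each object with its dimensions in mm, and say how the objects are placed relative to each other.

A is a table with a 1348×833 mm rectangular top, 33 mm thick, top surface at z = 776 mm, supported by four 50×50 mm square legs, each inset 60 mm from the nearest pair of top edges, running from the floor.

B is a four-legged stool. The seat is a 350×289×41 mm slab whose top surface is at z = 396 mm; four round legs, each 44 mm in diameter, run from the floor (z = 0) to the underside of the seat, each leg's axis is inset half a diameter from the nearest pair of seat edges (so the leg's bounding box is flush with the corner).

C is a picture frame with a 181×228 mm rectangular opening (x by z) and a uniform 29 mm border on every side. Frame depth is 22 mm along y. It is built from two vertical stiles running the full outside height and two horizontal rails spanning the gap between the stiles.

Three stools sit around the table at the −y, +y, −x sides. The picture frame is on top of the table.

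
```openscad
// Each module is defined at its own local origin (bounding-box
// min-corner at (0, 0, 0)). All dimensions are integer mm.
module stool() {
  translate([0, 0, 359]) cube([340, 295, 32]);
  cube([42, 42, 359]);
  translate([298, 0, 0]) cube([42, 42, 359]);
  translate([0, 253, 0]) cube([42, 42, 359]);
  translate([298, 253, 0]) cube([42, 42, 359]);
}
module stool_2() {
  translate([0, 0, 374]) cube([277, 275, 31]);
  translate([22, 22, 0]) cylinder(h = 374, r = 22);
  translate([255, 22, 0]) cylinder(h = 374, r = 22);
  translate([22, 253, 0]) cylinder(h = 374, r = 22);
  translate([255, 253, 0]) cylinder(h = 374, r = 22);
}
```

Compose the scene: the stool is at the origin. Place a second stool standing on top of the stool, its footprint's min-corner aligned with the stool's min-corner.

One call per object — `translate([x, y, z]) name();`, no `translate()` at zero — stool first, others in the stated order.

stool();
translate([0, 0, 391]) stool_2();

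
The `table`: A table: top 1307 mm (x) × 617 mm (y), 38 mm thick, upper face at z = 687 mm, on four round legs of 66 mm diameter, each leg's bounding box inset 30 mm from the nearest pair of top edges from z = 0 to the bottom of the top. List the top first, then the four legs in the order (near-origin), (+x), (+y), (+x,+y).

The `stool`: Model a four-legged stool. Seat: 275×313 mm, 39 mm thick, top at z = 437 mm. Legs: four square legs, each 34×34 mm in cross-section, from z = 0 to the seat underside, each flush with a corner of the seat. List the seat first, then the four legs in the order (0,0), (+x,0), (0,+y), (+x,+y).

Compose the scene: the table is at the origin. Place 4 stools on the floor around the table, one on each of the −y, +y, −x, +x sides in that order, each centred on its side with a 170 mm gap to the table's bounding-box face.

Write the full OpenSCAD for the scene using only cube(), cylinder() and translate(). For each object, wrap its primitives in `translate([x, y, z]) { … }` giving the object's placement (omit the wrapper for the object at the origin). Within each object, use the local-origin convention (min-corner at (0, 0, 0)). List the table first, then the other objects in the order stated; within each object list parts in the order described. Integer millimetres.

translate([0, 0, 649]) cube([1307, 617, 38]);
translate([63, 63, 0]) cylinder(h = 649, r = 33);
translate([1244, 63, 0]) cylinder(h = 649, r = 33);
translate([63, 554, 0]) cylinder(h = 649, r = 33);
translate([1244, 554, 0]) cylinder(h = 649, r = 33);
translate([516, -483, 0]) {
  translate([0, 0, 398]) cube([275, 313, 39]);
  cube([34, 34, 398]);
  translate([241, 0, 0]) cube([34, 34, 398]);
  translate([0, 279, 0]) cube([34, 34, 398]);
  translate([241, 279, 0]) cube([34, 34, 398]);
}
translate([516, 787, 0]) {
  translate([0, 0, 398]) cube([275, 313, 39]);
  cube([34, 34, 398]);
  translate([241, 0, 0]) cube([34, 34, 398]);
  translate([0, 279, 0]) cube([34, 34, 398]);
  translate([241, 279, 0]) cube([34, 34, 398]);
}
translate([-445, 152, 0]) {
  translate([0, 0, 398]) cube([275, 313, 39]);
  cube([34, 34, 398]);
  translate([241, 0, 0]) cube([34, 34, 398]);
  translate([0, 279, 0]) cube([34, 34, 398]);
  translate([241, 279, 0]) cube([34, 34, 398]);
}
translate([1477, 152, 0]) {
  translate([0, 0, 398]) cube([275, 313, 39]);
  cube([34, 34, 398]);
  translate([241, 0, 0]) cube([34, 34, 398]);
  translate([0, 279, 0]) cube([34, 34, 398]);
  translate([241, 279, 0]) cube([34, 34, 398]);
}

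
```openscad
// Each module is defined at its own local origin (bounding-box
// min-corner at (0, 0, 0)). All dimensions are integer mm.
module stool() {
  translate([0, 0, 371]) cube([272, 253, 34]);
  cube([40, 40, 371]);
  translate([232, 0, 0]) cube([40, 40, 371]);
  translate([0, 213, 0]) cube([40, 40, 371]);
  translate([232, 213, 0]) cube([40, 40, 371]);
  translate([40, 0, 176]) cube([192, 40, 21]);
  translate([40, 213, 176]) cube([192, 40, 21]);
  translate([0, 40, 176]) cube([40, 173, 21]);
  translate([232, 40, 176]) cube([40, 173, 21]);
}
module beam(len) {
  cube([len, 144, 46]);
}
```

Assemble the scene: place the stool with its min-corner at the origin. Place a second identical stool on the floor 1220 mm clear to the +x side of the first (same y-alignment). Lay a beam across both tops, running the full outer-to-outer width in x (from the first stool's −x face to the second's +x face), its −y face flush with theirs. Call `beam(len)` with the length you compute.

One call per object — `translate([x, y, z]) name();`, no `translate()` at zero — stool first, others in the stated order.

stool();
translate([1492, 0, 0]) stool();
translate([0, 0, 405]) beam(1764);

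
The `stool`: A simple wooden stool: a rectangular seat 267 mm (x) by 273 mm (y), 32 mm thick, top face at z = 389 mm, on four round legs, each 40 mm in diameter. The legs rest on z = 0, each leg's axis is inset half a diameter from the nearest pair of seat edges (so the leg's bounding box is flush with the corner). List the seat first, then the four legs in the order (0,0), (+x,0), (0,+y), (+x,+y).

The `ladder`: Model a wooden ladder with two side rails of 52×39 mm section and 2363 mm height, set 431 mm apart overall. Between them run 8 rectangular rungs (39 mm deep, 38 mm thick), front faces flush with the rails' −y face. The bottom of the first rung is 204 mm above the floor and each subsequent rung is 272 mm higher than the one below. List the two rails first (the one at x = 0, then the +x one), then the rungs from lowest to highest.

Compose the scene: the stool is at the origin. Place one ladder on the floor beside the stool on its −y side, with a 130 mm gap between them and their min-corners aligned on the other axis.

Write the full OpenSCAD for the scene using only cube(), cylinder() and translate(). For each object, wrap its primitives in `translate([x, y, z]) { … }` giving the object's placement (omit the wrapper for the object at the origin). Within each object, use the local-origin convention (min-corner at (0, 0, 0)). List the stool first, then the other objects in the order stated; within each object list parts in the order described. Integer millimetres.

translate([0, 0, 357]) cube([267, 273, 32]);
translate([20, 20, 0]) cylinder(h = 357, r = 20);
translate([247, 20, 0]) cylinder(h = 357, r = 20);
translate([20, 253, 0]) cylinder(h = 357, r = 20);
translate([247, 253, 0]) cylinder(h = 357, r = 20);
translate([0, -169, 0]) {
  cube([52, 39, 2363]);
  translate([379, 0, 0]) cube([52, 39, 2363]);
  translate([52, 0, 204]) cube([327, 39, 38]);
  translate([52, 0, 476]) cube([327, 39, 38]);
  translate([52, 0, 748]) cube([327, 39, 38]);
  translate([52, 0, 1020]) cube([327, 39, 38]);
  translate([52, 0, 1292]) cube([327, 39, 38]);
  translate([52, 0, 1564]) cube([327, 39, 38]);
  translate([52, 0, 1836]) cube([327, 39, 38]);
  translate([52, 0, 2108]) cube([327, 39, 38]);
}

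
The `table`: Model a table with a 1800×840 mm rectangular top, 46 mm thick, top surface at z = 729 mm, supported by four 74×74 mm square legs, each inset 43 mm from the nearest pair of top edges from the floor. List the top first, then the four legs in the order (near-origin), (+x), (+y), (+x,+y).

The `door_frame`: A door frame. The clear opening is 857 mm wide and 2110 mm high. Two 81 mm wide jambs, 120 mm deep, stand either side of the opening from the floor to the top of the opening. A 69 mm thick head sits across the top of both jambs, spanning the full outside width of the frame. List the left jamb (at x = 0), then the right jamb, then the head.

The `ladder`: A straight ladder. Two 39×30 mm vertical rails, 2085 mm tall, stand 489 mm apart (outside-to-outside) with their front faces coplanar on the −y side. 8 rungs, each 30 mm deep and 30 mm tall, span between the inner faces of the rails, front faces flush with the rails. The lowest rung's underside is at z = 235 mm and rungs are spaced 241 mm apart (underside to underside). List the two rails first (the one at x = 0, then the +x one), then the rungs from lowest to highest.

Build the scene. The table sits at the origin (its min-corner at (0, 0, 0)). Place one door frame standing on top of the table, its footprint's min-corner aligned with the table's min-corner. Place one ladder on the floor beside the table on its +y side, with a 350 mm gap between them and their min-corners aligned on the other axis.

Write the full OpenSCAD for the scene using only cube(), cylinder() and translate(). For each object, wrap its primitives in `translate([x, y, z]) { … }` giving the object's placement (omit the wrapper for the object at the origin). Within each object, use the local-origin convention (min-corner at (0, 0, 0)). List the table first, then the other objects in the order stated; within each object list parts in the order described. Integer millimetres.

translate([0, 0, 683]) cube([1800, 840, 46]);
translate([43, 43, 0]) cube([74, 74, 683]);
translate([1683, 43, 0]) cube([74, 74, 683]);
translate([43, 723, 0]) cube([74, 74, 683]);
translate([1683, 723, 0]) cube([74, 74, 683]);
translate([0, 0, 729]) {
  cube([81, 120, 2110]);
  translate([938, 0, 0]) cube([81, 120, 2110]);
  translate([0, 0, 2110]) cube([1019, 120, 69]);
}
translate([0, 1190, 0]) {
  cube([39, 30, 2085]);
  translate([450, 0, 0]) cube([39, 30, 2085]);
  translate([39, 0, 235]) cube([411, 30, 30]);
  translate([39, 0, 476]) cube([411, 30, 30]);
  translate([39, 0, 717]) cube([411, 30, 30]);
  translate([39, 0, 958]) cube([411, 30, 30]);
  translate([39, 0, 1199]) cube([411, 30, 30]);
  translate([39, 0, 1440]) cube([411, 30, 30]);
  translate([39, 0, 1681]) cube([411, 30, 30]);
  translate([39, 0, 1922]) cube([411, 30, 30]);
}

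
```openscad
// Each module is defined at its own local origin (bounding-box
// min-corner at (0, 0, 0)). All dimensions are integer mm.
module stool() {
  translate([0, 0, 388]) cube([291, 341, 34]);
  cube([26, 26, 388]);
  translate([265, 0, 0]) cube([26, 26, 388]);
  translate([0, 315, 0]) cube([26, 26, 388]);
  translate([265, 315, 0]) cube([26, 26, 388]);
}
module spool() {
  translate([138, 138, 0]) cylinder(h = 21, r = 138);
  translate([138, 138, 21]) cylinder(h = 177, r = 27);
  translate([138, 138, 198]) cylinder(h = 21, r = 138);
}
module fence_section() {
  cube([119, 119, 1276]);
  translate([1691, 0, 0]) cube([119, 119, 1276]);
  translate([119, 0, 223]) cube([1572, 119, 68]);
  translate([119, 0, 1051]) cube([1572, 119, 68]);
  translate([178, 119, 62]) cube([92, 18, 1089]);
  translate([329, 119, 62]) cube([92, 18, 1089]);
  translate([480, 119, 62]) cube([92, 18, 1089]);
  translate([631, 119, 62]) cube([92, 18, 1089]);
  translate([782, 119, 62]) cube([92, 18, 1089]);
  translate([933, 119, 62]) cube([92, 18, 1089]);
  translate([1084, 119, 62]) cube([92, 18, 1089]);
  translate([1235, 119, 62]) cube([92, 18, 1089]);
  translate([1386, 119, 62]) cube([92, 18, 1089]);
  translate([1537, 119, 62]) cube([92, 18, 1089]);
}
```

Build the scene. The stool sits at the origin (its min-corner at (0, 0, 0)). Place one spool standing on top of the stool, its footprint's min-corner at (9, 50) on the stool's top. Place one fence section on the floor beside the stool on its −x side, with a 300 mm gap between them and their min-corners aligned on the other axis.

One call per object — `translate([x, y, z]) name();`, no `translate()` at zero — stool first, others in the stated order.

stool();
translate([9, 50, 422]) spool();
translate([-2110, 0, 0]) fence_section();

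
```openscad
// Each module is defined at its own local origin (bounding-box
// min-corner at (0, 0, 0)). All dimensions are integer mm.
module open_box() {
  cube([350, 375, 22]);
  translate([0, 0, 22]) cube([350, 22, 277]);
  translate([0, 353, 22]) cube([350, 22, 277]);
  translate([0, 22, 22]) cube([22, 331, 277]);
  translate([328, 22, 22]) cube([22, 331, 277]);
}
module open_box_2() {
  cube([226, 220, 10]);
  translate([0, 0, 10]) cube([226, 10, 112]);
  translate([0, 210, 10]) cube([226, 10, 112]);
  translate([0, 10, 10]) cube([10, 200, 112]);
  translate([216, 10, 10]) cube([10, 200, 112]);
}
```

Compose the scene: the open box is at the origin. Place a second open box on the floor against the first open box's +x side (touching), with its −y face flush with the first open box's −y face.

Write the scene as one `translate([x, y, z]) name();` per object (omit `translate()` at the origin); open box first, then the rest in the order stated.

open_box();
translate([350, 0, 0]) open_box_2();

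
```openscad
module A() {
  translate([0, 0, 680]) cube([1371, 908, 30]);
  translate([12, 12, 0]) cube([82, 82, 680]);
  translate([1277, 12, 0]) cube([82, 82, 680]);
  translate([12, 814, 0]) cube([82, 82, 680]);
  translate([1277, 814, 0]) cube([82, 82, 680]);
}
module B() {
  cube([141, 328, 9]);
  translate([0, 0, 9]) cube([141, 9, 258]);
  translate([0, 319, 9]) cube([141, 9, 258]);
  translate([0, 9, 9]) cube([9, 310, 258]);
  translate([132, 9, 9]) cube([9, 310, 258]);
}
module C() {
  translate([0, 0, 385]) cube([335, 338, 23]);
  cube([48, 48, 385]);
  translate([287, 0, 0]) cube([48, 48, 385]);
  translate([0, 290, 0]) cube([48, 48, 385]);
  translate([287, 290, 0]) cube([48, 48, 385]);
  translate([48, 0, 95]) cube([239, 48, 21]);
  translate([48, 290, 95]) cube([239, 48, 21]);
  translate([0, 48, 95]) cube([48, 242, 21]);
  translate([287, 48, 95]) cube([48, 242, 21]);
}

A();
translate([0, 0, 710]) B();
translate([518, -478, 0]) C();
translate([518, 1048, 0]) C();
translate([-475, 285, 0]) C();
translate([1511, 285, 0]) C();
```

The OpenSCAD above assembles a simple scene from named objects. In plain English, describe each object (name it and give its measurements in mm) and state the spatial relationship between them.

A is a table: top 1371 mm (x) × 908 mm (y), 30 mm thick, upper face at z = 710 mm, on four 82×82 mm square legs, each inset 12 mm from the nearest pair of top edges, running from z = 0 to the bottom of the top.

B is an open storage box with external size 141×328×267 mm and wall thickness 9 mm (the base is also 9 mm thick). The base covers the whole footprint; the four walls stand on the base, with the y-facing walls full-width and the x-facing walls fitting between their inner faces.

C is a four-legged stool. The seat is a 335×338×23 mm slab whose top surface is at z = 408 mm; four square legs, each 48×48 mm in cross-section, run from the floor (z = 0) to the underside of the seat, each flush with a corner of the seat. Four stretchers, 48 mm wide and 21 mm tall, connect adjacent legs with their undersides at z = 95 mm, each running between the inner faces of the legs it joins and aligned with the legs' outer faces on the other axis.

The open box is on top of the table. Four stools sit around the table at the −y, +y, −x, +x sides.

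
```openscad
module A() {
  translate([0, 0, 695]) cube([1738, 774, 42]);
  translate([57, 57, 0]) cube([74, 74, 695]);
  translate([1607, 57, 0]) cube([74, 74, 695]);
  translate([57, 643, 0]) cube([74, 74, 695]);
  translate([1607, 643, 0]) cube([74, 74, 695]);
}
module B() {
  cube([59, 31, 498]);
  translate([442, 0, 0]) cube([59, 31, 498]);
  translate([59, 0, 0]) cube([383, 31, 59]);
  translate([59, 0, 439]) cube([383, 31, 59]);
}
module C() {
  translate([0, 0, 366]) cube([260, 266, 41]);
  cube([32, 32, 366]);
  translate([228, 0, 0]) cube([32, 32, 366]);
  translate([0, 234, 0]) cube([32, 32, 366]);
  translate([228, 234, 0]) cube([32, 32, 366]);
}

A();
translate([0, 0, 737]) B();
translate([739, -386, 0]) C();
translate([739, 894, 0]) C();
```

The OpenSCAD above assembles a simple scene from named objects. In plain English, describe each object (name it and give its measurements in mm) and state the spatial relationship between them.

A is a table: top 1738 mm (x) × 774 mm (y), 42 mm thick, upper face at z = 737 mm, on four 74×74 mm square legs, each inset 57 mm from the nearest pair of top edges, running from z = 0 to the bottom of the top.

B is a picture frame with a 383×380 mm rectangular opening (x by z) and a uniform 59 mm border on every side. Frame depth is 31 mm along y. It is built from two vertical stiles running the full outside height and two horizontal rails spanning the gap between the stiles.

C is a four-legged stool. The seat is a 260×266×41 mm slab whose top surface is at z = 407 mm; four square legs, each 32×32 mm in cross-section, run from the floor (z = 0) to the underside of the seat, each flush with a corner of the seat.

The picture frame is on top of the table. Two stools sit around the table at the −y, +y sides.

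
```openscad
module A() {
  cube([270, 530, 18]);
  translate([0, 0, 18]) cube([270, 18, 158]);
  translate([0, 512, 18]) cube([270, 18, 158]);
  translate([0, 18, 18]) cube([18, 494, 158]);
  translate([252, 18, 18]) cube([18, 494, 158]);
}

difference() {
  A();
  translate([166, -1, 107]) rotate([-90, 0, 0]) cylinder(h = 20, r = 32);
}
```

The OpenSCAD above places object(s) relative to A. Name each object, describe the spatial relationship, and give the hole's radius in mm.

A is an open box. The open box has a circular hole through its front wall. The hole's radius is 32 mm.

The subtracted cylinder has r = 32 mm.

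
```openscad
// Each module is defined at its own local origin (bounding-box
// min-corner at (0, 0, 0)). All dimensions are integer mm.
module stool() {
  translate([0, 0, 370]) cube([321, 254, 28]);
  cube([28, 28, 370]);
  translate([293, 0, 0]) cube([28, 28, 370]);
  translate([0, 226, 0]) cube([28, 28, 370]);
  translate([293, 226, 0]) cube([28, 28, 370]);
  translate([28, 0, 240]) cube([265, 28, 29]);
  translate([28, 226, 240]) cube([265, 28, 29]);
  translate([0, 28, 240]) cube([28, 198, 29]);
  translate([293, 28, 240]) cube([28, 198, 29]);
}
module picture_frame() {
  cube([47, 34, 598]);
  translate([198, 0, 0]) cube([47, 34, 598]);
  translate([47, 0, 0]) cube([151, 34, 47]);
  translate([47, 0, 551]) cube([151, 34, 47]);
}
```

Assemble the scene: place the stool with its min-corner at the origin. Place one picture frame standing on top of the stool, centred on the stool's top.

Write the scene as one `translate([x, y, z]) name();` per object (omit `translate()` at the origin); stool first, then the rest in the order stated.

stool();
translate([38, 110, 398]) picture_frame();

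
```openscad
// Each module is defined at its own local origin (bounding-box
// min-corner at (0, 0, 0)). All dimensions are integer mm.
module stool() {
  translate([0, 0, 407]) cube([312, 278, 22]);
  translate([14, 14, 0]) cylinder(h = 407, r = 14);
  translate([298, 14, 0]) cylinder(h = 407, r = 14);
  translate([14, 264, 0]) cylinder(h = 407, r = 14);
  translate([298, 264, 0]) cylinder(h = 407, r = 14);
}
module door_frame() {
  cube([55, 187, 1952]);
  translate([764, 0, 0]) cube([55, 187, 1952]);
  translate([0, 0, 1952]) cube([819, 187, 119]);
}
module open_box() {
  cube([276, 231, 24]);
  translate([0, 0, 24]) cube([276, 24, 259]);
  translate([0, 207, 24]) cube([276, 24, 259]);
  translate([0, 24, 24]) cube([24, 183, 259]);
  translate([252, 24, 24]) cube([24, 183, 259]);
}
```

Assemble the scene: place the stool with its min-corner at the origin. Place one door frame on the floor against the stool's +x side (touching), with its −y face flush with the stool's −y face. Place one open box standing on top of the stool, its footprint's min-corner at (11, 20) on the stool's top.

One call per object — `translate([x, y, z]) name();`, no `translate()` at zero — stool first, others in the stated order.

stool();
translate([312, 0, 0]) door_frame();
translate([11, 20, 429]) open_box();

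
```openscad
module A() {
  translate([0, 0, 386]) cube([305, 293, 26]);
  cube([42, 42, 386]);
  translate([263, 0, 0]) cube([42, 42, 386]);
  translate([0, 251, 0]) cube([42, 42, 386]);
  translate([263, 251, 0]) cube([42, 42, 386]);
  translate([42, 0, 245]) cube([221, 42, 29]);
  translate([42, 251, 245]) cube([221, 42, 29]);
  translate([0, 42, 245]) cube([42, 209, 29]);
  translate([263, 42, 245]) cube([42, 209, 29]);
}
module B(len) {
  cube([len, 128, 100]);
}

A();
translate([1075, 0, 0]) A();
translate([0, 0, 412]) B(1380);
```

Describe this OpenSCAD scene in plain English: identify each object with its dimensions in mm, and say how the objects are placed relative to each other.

A is a four-legged stool. The seat is a 305×293×26 mm slab whose top surface is at z = 412 mm; four square legs, each 42×42 mm in cross-section, run from the floor (z = 0) to the underside of the seat, each flush with a corner of the seat. Four stretchers, 42 mm wide and 29 mm tall, connect adjacent legs with their undersides at z = 245 mm, each running between the inner faces of the legs it joins and aligned with the legs' outer faces on the other axis.

B is a rectangular beam 1380 mm long (x), 128 mm deep (y), 100 mm thick (z).

The beam spans the tops of two stools placed 770 mm apart, resting at z = 412 mm.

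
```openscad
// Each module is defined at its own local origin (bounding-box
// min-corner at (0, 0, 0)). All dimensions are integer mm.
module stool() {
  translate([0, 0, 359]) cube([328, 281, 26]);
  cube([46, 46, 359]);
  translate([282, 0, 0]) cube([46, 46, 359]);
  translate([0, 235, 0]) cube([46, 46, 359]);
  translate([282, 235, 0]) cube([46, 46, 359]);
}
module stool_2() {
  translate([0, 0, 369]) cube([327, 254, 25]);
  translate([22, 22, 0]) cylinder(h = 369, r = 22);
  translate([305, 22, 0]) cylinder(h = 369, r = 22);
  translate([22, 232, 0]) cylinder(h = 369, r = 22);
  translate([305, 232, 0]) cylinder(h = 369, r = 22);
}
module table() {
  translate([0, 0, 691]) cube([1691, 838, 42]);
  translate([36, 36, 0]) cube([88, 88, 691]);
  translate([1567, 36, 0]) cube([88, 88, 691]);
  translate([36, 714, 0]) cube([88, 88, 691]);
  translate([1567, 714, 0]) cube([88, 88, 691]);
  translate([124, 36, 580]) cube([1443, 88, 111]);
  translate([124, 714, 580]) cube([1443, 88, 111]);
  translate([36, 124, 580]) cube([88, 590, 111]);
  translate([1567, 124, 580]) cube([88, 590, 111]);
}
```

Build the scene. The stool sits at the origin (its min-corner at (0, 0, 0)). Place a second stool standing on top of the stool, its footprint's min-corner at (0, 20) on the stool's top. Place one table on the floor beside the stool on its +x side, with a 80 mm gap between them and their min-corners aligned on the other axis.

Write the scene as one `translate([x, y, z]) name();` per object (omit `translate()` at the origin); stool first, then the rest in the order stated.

stool();
translate([0, 20, 385]) stool_2();
translate([408, 0, 0]) table();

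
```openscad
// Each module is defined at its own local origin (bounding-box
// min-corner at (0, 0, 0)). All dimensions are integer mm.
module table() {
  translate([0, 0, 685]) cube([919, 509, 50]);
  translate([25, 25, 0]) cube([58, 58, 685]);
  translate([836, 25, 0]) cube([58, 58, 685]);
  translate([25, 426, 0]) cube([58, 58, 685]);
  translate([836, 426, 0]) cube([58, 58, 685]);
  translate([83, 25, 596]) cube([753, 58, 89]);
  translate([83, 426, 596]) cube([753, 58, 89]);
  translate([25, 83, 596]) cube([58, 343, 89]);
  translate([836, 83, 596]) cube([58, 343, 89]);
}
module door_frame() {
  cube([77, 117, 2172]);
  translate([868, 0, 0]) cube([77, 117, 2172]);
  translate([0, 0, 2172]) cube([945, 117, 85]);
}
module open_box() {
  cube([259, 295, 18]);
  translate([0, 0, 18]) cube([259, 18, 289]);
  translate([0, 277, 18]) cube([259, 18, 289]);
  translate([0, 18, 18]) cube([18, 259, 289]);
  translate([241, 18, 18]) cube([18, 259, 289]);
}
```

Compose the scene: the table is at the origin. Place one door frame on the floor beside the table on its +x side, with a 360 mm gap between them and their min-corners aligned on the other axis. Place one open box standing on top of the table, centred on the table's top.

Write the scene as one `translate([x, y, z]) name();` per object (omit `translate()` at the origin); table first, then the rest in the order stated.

table();
translate([1279, 0, 0]) door_frame();
translate([330, 107, 735]) open_box();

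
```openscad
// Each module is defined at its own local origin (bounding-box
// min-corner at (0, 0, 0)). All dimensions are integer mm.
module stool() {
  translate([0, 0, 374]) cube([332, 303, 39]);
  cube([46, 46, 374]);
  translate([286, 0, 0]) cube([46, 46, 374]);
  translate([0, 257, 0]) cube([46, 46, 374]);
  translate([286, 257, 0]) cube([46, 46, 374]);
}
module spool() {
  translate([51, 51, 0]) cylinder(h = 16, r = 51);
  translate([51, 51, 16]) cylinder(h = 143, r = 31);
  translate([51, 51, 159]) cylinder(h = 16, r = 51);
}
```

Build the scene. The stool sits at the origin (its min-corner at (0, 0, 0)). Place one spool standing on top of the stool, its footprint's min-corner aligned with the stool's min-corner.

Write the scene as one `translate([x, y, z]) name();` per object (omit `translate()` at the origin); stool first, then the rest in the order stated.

stool();
translate([0, 0, 413]) spool();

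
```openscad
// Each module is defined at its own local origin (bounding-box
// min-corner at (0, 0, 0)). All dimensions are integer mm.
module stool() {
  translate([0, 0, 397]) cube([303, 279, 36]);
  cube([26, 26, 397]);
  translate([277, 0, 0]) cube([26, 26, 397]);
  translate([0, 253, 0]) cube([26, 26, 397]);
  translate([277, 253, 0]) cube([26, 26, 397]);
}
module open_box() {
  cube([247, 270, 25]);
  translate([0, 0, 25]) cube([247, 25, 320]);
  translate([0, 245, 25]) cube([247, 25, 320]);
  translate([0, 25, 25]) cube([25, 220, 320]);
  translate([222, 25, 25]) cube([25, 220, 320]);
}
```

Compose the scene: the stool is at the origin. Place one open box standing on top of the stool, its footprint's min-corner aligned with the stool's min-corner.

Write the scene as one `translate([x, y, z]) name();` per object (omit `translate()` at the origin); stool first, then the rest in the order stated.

stool();
translate([0, 0, 433]) open_box();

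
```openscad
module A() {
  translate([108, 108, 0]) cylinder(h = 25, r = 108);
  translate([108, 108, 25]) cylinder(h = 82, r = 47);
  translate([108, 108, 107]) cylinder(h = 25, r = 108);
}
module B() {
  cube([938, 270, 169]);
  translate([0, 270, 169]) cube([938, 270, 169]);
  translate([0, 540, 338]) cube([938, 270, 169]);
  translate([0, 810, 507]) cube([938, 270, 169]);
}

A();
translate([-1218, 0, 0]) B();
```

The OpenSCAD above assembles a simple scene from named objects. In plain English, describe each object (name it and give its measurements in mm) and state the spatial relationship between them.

A is a spool: two coaxial disc flanges of radius 108 mm and thickness 25 mm, joined by a core cylinder of radius 47 mm and height 82 mm. The lower flange rests on z = 0 and the three cylinders share a vertical axis.

B is a straight staircase of 4 solid steps. Each step is 938 mm wide (x), 270 mm deep (y, the going) and 169 mm tall (the rise). The first step rests on the floor; each subsequent step sits one going further in +y and one rise higher in +z, directly behind and above the previous step with no overlap.

The staircase is on the floor beside the spool on its −x side.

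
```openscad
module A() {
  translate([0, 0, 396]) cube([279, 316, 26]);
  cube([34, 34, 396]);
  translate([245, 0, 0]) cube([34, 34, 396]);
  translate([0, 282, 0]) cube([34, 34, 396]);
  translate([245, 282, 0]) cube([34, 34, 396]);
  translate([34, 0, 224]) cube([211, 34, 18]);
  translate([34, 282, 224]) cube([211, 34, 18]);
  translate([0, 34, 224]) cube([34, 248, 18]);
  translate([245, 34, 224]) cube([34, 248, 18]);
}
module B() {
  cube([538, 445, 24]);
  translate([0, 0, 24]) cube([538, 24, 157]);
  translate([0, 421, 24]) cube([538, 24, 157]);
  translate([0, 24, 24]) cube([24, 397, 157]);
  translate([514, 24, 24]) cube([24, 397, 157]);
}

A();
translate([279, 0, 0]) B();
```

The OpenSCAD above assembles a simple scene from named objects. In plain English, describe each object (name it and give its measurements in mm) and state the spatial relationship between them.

A is a four-legged stool. The seat is a 279×316×26 mm slab whose top surface is at z = 422 mm; four square legs, each 34×34 mm in cross-section, run from the floor (z = 0) to the underside of the seat, each flush with a corner of the seat. Four stretchers, 34 mm wide and 18 mm tall, connect adjacent legs with their undersides at z = 224 mm, each running between the inner faces of the legs it joins and aligned with the legs' outer faces on the other axis.

B is an open storage box with external size 538×445×181 mm and wall thickness 24 mm (the base is also 24 mm thick). The base covers the whole footprint; the four walls stand on the base, with the y-facing walls full-width and the x-facing walls fitting between their inner faces.

The open box is against the stool's +x side, with their −y faces flush.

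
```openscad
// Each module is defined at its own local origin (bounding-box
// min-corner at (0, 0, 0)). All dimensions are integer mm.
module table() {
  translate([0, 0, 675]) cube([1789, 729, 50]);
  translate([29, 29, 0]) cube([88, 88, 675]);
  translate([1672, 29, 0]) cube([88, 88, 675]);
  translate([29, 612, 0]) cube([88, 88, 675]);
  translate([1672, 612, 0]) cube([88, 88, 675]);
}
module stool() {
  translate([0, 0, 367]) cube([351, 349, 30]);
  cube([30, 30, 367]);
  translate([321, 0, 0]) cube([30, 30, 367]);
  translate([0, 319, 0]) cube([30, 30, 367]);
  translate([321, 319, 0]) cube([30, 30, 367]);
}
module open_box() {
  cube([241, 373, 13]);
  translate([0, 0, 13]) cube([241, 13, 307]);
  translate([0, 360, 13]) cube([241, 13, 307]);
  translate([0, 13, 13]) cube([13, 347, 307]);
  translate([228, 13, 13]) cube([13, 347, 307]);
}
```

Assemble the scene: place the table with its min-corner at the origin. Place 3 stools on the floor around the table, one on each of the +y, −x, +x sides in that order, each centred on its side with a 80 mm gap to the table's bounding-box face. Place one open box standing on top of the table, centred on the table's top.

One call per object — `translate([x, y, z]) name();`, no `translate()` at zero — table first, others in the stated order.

table();
translate([719, 809, 0]) stool();
translate([-431, 190, 0]) stool();
translate([1869, 190, 0]) stool();
translate([774, 178, 725]) open_box();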